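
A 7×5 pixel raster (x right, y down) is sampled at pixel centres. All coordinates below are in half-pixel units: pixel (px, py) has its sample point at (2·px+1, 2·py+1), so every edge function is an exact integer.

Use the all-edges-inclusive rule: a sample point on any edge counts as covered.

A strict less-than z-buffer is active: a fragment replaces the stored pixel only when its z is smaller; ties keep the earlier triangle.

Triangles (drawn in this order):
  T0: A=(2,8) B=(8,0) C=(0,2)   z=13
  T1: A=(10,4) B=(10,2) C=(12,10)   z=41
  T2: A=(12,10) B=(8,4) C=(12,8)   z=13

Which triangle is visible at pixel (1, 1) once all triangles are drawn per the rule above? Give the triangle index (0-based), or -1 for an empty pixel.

T0:
  2·area = 52  (B↔C swapped to make it positive)
  edge (2, 8)→(0, 2): d=(-2,-6) inclusive
  edge (0, 2)→(8, 0): d=(8,-2) inclusive
  edge (8, 0)→(2, 8): d=(-6,8) inclusive
    (2,0)@(5, 1): e=[32,2,18] → █
    (3,0)@(7, 1): e=[44,6,2] → █
    (4,0)@(9, 1): e=[56,10,-14] → ·
    (0,1)@(1, 3): e=[4,10,38] → █
    (1,1)@(3, 3): e=[16,14,22] → █
    (3,1)@(7, 3): e=[40,22,-10] → ·
    (0,2)@(1, 5): e=[0,26,26] → █  [on edge]
    (2,2)@(5, 5): e=[24,34,-6] → ·
    (0,3)@(1, 7): e=[-4,42,14] → ·
    (1,3)@(3, 7): e=[8,46,-2] → ·
  covered (7 px):
    · · █ █ · · ·
    █ █ █ · · · ·
    █ █ · · · · ·
    · · · · · · ·
    · · · · · · ·
T1:
  2·area = 4
  edge (10, 4)→(10, 2): d=(0,-2) inclusive
  edge (10, 2)→(12, 10): d=(2,8) inclusive
  edge (12, 10)→(10, 4): d=(-2,-6) inclusive
    (4,0)@(9, 1): e=[-2,6,0] → ·  [on edge]
    (5,3)@(11, 7): e=[2,2,0] → █  [on edge]
    (6,3)@(13, 7): e=[6,-14,12] → ·
    (5,4)@(11, 9): e=[2,6,-4] → ·
  covered (1 px):
    · · · · · · ·
    · · · · · · ·
    · · · · · · ·
    · · · · · █ ·
    · · · · · · ·
T2:
  2·area = 8
  edge (12, 10)→(8, 4): d=(-4,-6) inclusive
  edge (8, 4)→(12, 8): d=(4,4) inclusive
  edge (12, 8)→(12, 10): d=(0,2) inclusive
    (2,0)@(5, 1): e=[-6,0,14] → ·  [on edge]
    (3,1)@(7, 3): e=[-2,0,10] → ·  [on edge]
    (4,2)@(9, 5): e=[2,0,6] → █  [on edge]
    (5,2)@(11, 5): e=[14,-8,2] → ·
    (4,3)@(9, 7): e=[-6,8,6] → ·
    (5,3)@(11, 7): e=[6,0,2] → █  [on edge]
    (6,3)@(13, 7): e=[18,-8,-2] → ·
    (5,4)@(11, 9): e=[-2,8,2] → ·
    (6,4)@(13, 9): e=[10,0,-2] → ·  [on edge]
  covered (2 px):
    · · · · · · ·
    · · · · · · ·
    · · · · █ · ·
    · · · · · █ ·
    · · · · · · ·

Z-buffer (winner per pixel, '.' = empty):
  . . 0 0 . . .
  0 0 0 . . . .
  0 0 . . 2 . .
  . . . . . 2 .
  . . . . . . .

Answer: 0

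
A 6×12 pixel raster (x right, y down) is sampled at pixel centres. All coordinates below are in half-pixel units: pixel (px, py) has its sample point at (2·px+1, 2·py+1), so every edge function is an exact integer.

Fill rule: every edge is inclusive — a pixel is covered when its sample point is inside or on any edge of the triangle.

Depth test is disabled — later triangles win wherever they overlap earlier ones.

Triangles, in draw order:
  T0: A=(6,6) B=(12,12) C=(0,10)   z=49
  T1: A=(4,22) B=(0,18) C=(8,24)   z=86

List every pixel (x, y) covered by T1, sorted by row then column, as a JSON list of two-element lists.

T0:
  2·area = 60
  edge (6, 6)→(12, 12): d=(6,6) inclusive
  edge (12, 12)→(0, 10): d=(-12,-2) inclusive
  edge (0, 10)→(6, 6): d=(6,-4) inclusive
    (0,0)@(1, 1): e=[0,110,-50] → ·  [on edge]
    (1,1)@(3, 3): e=[0,90,-30] → ·  [on edge]
    (2,2)@(5, 5): e=[0,70,-10] → ·  [on edge]
    (2,3)@(5, 7): e=[12,46,2] → #
    (3,3)@(7, 7): e=[0,50,10] → #  [on edge]
    (4,3)@(9, 7): e=[-12,54,18] → ·
    (1,4)@(3, 9): e=[36,18,6] → #
    (4,4)@(9, 9): e=[0,30,30] → #  [on edge]
    (5,4)@(11, 9): e=[-12,34,38] → ·
    (1,5)@(3, 11): e=[48,-6,18] → ·
    (2,5)@(5, 11): e=[36,-2,26] → ·
    (3,5)@(7, 11): e=[24,2,34] → #
    (5,5)@(11, 11): e=[0,10,50] → #  [on edge]
  covered (9 px):
    · · · · · ·
    · · · · · ·
    · · · · · ·
    · · # # · ·
    · # # # # ·
    · · · # # #
    · · · · · ·
    · · · · · ·
    · · · · · ·
    · · · · · ·
    · · · · · ·
    · · · · · ·
T1:
  2·area = 8
  edge (4, 22)→(0, 18): d=(-4,-4) inclusive
  edge (0, 18)→(8, 24): d=(8,6) inclusive
  edge (8, 24)→(4, 22): d=(-4,-2) inclusive
    (0,9)@(1, 19): e=[0,2,6] → #  [on edge]
    (1,9)@(3, 19): e=[8,-10,10] → ·
    (0,10)@(1, 21): e=[-8,18,-2] → ·
    (1,10)@(3, 21): e=[0,6,2] → #  [on edge]
    (2,10)@(5, 21): e=[8,-6,6] → ·
    (1,11)@(3, 23): e=[-8,22,-6] → ·
    (2,11)@(5, 23): e=[0,10,-2] → ·  [on edge]
  covered (2 px):
    · · · · · ·
    · · · · · ·
    · · · · · ·
    · · · · · ·
    · · · · · ·
    · · · · · ·
    · · · · · ·
    · · · · · ·
    · · · · · ·
    # · · · · ·
    · # · · · ·
    · · · · · ·

Answer: [[0,9],[1,10]]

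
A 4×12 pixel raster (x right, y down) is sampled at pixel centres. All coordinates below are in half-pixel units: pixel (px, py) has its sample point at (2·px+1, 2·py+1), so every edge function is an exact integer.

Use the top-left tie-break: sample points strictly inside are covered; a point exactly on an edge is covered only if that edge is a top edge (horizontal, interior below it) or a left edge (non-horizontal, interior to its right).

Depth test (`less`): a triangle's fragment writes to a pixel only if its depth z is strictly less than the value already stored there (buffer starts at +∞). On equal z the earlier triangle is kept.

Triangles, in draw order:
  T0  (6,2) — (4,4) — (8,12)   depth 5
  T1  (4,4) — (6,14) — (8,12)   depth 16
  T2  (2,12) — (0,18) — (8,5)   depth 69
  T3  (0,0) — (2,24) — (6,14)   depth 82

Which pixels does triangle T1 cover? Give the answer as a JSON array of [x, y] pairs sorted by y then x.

T0:
  2·area = 24  (B↔C swapped to make it positive)
  edge (6, 2)→(8, 12): d=(2,10) right/bottom  bias=-1
  edge (8, 12)→(4, 4): d=(-4,-8) top-left  bias=+0
  edge (4, 4)→(6, 2): d=(2,-2) top-left  bias=+0
    (3,0)@(7, 1): e=[-12,36,0] → ·  [on edge]
    (2,1)@(5, 3): e=[12,12,0] → █  [on edge]
    (3,1)@(7, 3): e=[-8,28,4] → ·
    (1,2)@(3, 5): e=[36,-12,0] → ·  [on edge]
    (2,2)@(5, 5): e=[16,4,4] → █
    (3,2)@(7, 5): e=[-4,20,8] → ·
    (0,3)@(1, 7): e=[60,-36,0] → ·  [on edge]
    (2,3)@(5, 7): e=[20,-4,8] → ·
    (3,3)@(7, 7): e=[0,12,12] → ·  [on edge]
    (3,4)@(7, 9): e=[4,4,16] → █
    (3,5)@(7, 11): e=[8,-4,20] → ·
  covered (3 px):
    · · · ·
    · · █ ·
    · · █ ·
    · · · ·
    · · · █
    · · · ·
    · · · ·
    · · · ·
    · · · ·
    · · · ·
    · · · ·
    · · · ·
T1:
  2·area = 24  (B↔C swapped to make it positive)
  edge (4, 4)→(8, 12): d=(4,8) right/bottom  bias=-1
  edge (8, 12)→(6, 14): d=(-2,2) right/bottom  bias=-1
  edge (6, 14)→(4, 4): d=(-2,-10) top-left  bias=+0
    (2,3)@(5, 7): e=[4,16,4] → █
    (3,3)@(7, 7): e=[-12,12,24] → ·
    (2,4)@(5, 9): e=[12,12,0] → █  [on edge]
    (3,4)@(7, 9): e=[-4,8,20] → ·
    (2,5)@(5, 11): e=[20,8,-4] → ·
    (3,5)@(7, 11): e=[4,4,16] → █
    (3,6)@(7, 13): e=[12,0,12] → ·  [on edge]
    (2,7)@(5, 15): e=[36,0,-12] → ·  [on edge]
    (1,8)@(3, 17): e=[60,0,-36] → ·  [on edge]
    (0,9)@(1, 19): e=[84,0,-60] → ·  [on edge]
    (3,9)@(7, 19): e=[36,-12,0] → ·  [on edge]
  covered (3 px):
    · · · ·
    · · · ·
    · · · ·
    · · █ ·
    · · █ ·
    · · · █
    · · · ·
    · · · ·
    · · · ·
    · · · ·
    · · · ·
    · · · ·
T2:
  2·area = 22  (B↔C swapped to make it positive)
  edge (2, 12)→(8, 5): d=(6,-7) top-left  bias=+0
  edge (8, 5)→(0, 18): d=(-8,13) right/bottom  bias=-1
  edge (0, 18)→(2, 12): d=(2,-6) top-left  bias=+0
    (2,1)@(5, 3): e=[-33,55,0] → ·  [on edge]
    (1,4)@(3, 9): e=[-11,33,0] → ·  [on edge]
    (2,4)@(5, 9): e=[3,7,12] → █
    (3,4)@(7, 9): e=[17,-19,24] → ·
    (1,5)@(3, 11): e=[1,17,4] → █
    (2,5)@(5, 11): e=[15,-9,16] → ·
    (1,6)@(3, 13): e=[13,1,8] → █
    (2,6)@(5, 13): e=[27,-25,20] → ·
    (0,7)@(1, 15): e=[11,11,0] → █  [on edge]
    (1,7)@(3, 15): e=[25,-15,12] → ·
    (0,8)@(1, 17): e=[23,-5,4] → ·
  covered (4 px):
    · · · ·
    · · · ·
    · · · ·
    · · · ·
    · · █ ·
    · █ · ·
    · █ · ·
    █ · · ·
    · · · ·
    · · · ·
    · · · ·
    · · · ·
T3:
  2·area = 116  (B↔C swapped to make it positive)
  edge (0, 0)→(6, 14): d=(6,14) right/bottom  bias=-1
  edge (6, 14)→(2, 24): d=(-4,10) right/bottom  bias=-1
  edge (2, 24)→(0, 0): d=(-2,-24) top-left  bias=+0
    (0,1)@(1, 3): e=[4,94,18] → █
    (1,1)@(3, 3): e=[-24,74,66] → ·
    (0,2)@(1, 5): e=[16,86,14] → █
    (1,2)@(3, 5): e=[-12,66,62] → ·
    (0,3)@(1, 7): e=[28,78,10] → █
    (1,3)@(3, 7): e=[0,58,58] → ·  [on edge]
    (0,4)@(1, 9): e=[40,70,6] → █
    (1,4)@(3, 9): e=[12,50,54] → █
    (2,4)@(5, 9): e=[-16,30,102] → ·
    (0,5)@(1, 11): e=[52,62,2] → █
    (2,5)@(5, 11): e=[-4,22,98] → ·
    (0,6)@(1, 13): e=[64,54,-2] → ·
  covered (14 px):
    · · · ·
    █ · · ·
    █ · · ·
    █ · · ·
    █ █ · ·
    █ █ · ·
    · █ █ ·
    · █ █ ·
    · █ · ·
    · █ · ·
    · █ · ·
    · · · ·

Final: [[2,3],[2,4],[3,5]]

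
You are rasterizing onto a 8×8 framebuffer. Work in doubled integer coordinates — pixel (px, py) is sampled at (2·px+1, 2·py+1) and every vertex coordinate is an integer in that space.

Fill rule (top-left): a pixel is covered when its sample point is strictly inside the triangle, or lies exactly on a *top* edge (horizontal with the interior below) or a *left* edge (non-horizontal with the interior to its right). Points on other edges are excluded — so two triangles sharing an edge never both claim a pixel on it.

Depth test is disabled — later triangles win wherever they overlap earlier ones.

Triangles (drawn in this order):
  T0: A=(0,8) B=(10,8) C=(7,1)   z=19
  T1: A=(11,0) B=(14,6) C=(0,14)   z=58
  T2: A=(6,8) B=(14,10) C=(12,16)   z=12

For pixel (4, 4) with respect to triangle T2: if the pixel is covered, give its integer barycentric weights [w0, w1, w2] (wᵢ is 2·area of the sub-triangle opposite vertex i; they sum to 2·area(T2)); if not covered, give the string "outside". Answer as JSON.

T0:
  2·area = 70  (B↔C swapped to make it positive)
  edge (0, 8)→(7, 1): d=(7,-7) top-left  bias=+0
  edge (7, 1)→(10, 8): d=(3,7) right/bottom  bias=-1
  edge (10, 8)→(0, 8): d=(-10,0) right/bottom  bias=-1
    (3,0)@(7, 1): e=[0,0,70] → ·  [on edge]
    (2,1)@(5, 3): e=[0,20,50] → #  [on edge]
    (3,1)@(7, 3): e=[14,6,50] → #
    (4,1)@(9, 3): e=[28,-8,50] → ·
    (1,2)@(3, 5): e=[0,40,30] → #  [on edge]
    (4,2)@(9, 5): e=[42,-2,30] → ·
    (0,3)@(1, 7): e=[0,60,10] → #  [on edge]
    (4,3)@(9, 7): e=[56,4,10] → #
    (5,3)@(11, 7): e=[70,-10,10] → ·
    (0,4)@(1, 9): e=[14,66,-10] → ·
    (1,4)@(3, 9): e=[28,52,-10] → ·
    (2,4)@(5, 9): e=[42,38,-10] → ·
    (6,7)@(13, 15): e=[140,0,-70] → ·  [on edge]
  covered (10 px):
    · · · · · · · ·
    · · # # · · · ·
    · # # # · · · ·
    # # # # # · · ·
    · · · · · · · ·
    · · · · · · · ·
    · · · · · · · ·
    · · · · · · · ·
T1:
  2·area = 108
  edge (11, 0)→(14, 6): d=(3,6) right/bottom  bias=-1
  edge (14, 6)→(0, 14): d=(-14,8) right/bottom  bias=-1
  edge (0, 14)→(11, 0): d=(11,-14) top-left  bias=+0
    (5,0)@(11, 1): e=[3,94,11] → #
    (6,0)@(13, 1): e=[-9,78,39] → ·
    (4,1)@(9, 3): e=[21,82,5] → #
    (6,1)@(13, 3): e=[-3,50,61] → ·
    (4,2)@(9, 5): e=[27,54,27] → #
    (6,2)@(13, 5): e=[3,22,83] → #
    (7,2)@(15, 5): e=[-9,6,111] → ·
    (3,3)@(7, 7): e=[45,42,21] → #
    (6,3)@(13, 7): e=[9,-6,105] → ·
    (2,4)@(5, 9): e=[63,30,15] → #
    (4,4)@(9, 9): e=[39,-2,71] → ·
    (5,4)@(11, 9): e=[27,-18,99] → ·
  covered (14 px):
    · · · · · # · ·
    · · · · # # · ·
    · · · · # # # ·
    · · · # # # · ·
    · · # # · · · ·
    · # # · · · · ·
    # · · · · · · ·
    · · · · · · · ·
T2:
  2·area = 52
  edge (6, 8)→(14, 10): d=(8,2) right/bottom  bias=-1
  edge (14, 10)→(12, 16): d=(-2,6) right/bottom  bias=-1
  edge (12, 16)→(6, 8): d=(-6,-8) top-left  bias=+0
    (7,3)@(15, 7): e=[-26,0,78] → ·  [on edge]
    (3,4)@(7, 9): e=[6,44,2] → #
    (4,4)@(9, 9): e=[2,32,18] → #
    (5,4)@(11, 9): e=[-2,20,34] → ·
    (3,5)@(7, 11): e=[22,40,-10] → ·
    (4,5)@(9, 11): e=[18,28,6] → #
    (5,5)@(11, 11): e=[14,16,22] → #
    (6,5)@(13, 11): e=[10,4,38] → #
    (7,5)@(15, 11): e=[6,-8,54] → ·
    (4,6)@(9, 13): e=[34,24,-6] → ·
    (5,6)@(11, 13): e=[30,12,10] → #
    (6,6)@(13, 13): e=[26,0,26] → ·  [on edge]
  covered (6 px):
    · · · · · · · ·
    · · · · · · · ·
    · · · · · · · ·
    · · · · · · · ·
    · · · # # · · ·
    · · · · # # # ·
    · · · · · # · ·
    · · · · · · · ·

Result: [32,18,2]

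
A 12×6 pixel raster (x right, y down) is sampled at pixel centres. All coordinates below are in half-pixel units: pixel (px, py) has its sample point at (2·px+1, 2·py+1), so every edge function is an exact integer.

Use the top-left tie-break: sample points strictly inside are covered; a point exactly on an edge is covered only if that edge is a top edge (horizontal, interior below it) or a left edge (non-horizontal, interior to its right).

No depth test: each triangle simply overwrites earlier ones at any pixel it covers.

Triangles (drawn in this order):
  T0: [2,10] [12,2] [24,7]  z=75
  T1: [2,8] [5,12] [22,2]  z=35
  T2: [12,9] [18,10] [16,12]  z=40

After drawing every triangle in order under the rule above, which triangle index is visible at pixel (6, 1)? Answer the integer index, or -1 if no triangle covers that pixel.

T0:
  2·area = 146
  edge (2, 10)→(12, 2): d=(10,-8) top-left  bias=+0
  edge (12, 2)→(24, 7): d=(12,5) right/bottom  bias=-1
  edge (24, 7)→(2, 10): d=(-22,3) right/bottom  bias=-1
    (5,1)@(11, 3): e=[2,17,127] → █
    (6,1)@(13, 3): e=[18,7,121] → █
    (7,1)@(15, 3): e=[34,-3,115] → ·
    (4,2)@(9, 5): e=[6,51,89] → █
    (7,2)@(15, 5): e=[54,21,71] → █
    (8,2)@(17, 5): e=[70,11,65] → █
    (9,2)@(19, 5): e=[86,1,59] → █
    (10,2)@(21, 5): e=[102,-9,53] → ·
    (3,3)@(7, 7): e=[10,85,51] → █
    (10,3)@(21, 7): e=[122,15,9] → █
    (11,3)@(23, 7): e=[138,5,3] → █
    (2,4)@(5, 9): e=[14,119,13] → █
  covered (20 px):
    · · · · · · · · · · · ·
    · · · · · █ █ · · · · ·
    · · · · █ █ █ █ █ █ · ·
    · · · █ █ █ █ █ █ █ █ █
    · · █ █ █ · · · · · · ·
    · · · · · · · · · · · ·
T1:
  2·area = 98  (B↔C swapped to make it positive)
  edge (2, 8)→(22, 2): d=(20,-6) top-left  bias=+0
  edge (22, 2)→(5, 12): d=(-17,10) right/bottom  bias=-1
  edge (5, 12)→(2, 8): d=(-3,-4) top-left  bias=+0
    (9,1)@(19, 3): e=[2,13,83] → █
    (10,1)@(21, 3): e=[14,-7,91] → ·
    (6,2)@(13, 5): e=[6,39,53] → █
    (7,2)@(15, 5): e=[18,19,61] → █
    (8,2)@(17, 5): e=[30,-1,69] → ·
    (9,2)@(19, 5): e=[42,-21,77] → ·
    (3,3)@(7, 7): e=[10,65,23] → █
    (4,3)@(9, 7): e=[22,45,31] → █
    (5,3)@(11, 7): e=[34,25,39] → █
    (7,3)@(15, 7): e=[58,-15,55] → ·
    (1,4)@(3, 9): e=[26,71,1] → █
    (2,4)@(5, 9): e=[38,51,9] → █
  covered (12 px):
    · · · · · · · · · · · ·
    · · · · · · · · · █ · ·
    · · · · · · █ █ · · · ·
    · · · █ █ █ █ · · · · ·
    · █ █ █ █ · · · · · · ·
    · · █ · · · · · · · · ·
T2:
  2·area = 14
  edge (12, 9)→(18, 10): d=(6,1) right/bottom  bias=-1
  edge (18, 10)→(16, 12): d=(-2,2) right/bottom  bias=-1
  edge (16, 12)→(12, 9): d=(-4,-3) top-left  bias=+0
    (11,2)@(23, 5): e=[-35,0,49] → ·  [on edge]
    (10,3)@(21, 7): e=[-21,0,35] → ·  [on edge]
    (9,4)@(19, 9): e=[-7,0,21] → ·  [on edge]
    (7,5)@(15, 11): e=[9,4,1] → █
    (8,5)@(17, 11): e=[7,0,7] → ·  [on edge]
  covered (1 px):
    · · · · · · · · · · · ·
    · · · · · · · · · · · ·
    · · · · · · · · · · · ·
    · · · · · · · · · · · ·
    · · · · · · · · · · · ·
    · · · · · · · █ · · · ·

Z-buffer (winner per pixel, '.' = empty):
  . . . . . . . . . . . .
  . . . . . 0 0 . . 1 . .
  . . . . 0 0 1 1 0 0 . .
  . . . 1 1 1 1 0 0 0 0 0
  . 1 1 1 1 . . . . . . .
  . . 1 . . . . 2 . . . .

Result: 0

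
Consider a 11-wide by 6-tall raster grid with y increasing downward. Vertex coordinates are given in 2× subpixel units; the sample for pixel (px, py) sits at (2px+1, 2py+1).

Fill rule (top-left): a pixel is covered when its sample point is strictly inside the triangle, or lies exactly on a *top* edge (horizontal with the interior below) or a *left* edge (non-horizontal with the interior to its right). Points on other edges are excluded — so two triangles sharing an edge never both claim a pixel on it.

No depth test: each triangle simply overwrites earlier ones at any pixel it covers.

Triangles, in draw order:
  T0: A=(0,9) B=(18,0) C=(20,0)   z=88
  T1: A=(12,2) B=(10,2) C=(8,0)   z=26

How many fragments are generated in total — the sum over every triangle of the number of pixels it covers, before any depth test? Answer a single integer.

T0:
  2·area = 18
  edge (0, 9)→(18, 0): d=(18,-9) top-left  bias=+0
  edge (18, 0)→(20, 0): d=(2,0) top-left  bias=+0
  edge (20, 0)→(0, 9): d=(-20,9) right/bottom  bias=-1
    (8,0)@(17, 1): e=[9,2,7] → X
    (9,0)@(19, 1): e=[27,2,-11] → .
    (6,1)@(13, 3): e=[9,6,3] → X
    (7,1)@(15, 3): e=[27,6,-15] → .
    (8,1)@(17, 3): e=[45,6,-33] → .
    (6,2)@(13, 5): e=[45,10,-37] → .
  covered (2 px):
    . . . . . . . . X . .
    . . . . . . X . . . .
    . . . . . . . . . . .
    . . . . . . . . . . .
    . . . . . . . . . . .
    . . . . . . . . . . .
T1:
  2·area = 4
  edge (12, 2)→(10, 2): d=(-2,0) right/bottom  bias=-1
  edge (10, 2)→(8, 0): d=(-2,-2) top-left  bias=+0
  edge (8, 0)→(12, 2): d=(4,2) right/bottom  bias=-1
    (4,0)@(9, 1): e=[2,0,2] → X  [on edge]
    (5,0)@(11, 1): e=[2,4,-2] → .
    (4,1)@(9, 3): e=[-2,-4,10] → .
    (5,1)@(11, 3): e=[-2,0,6] → .  [on edge]
    (6,2)@(13, 5): e=[-6,0,10] → .  [on edge]
    (7,3)@(15, 7): e=[-10,0,14] → .  [on edge]
    (8,4)@(17, 9): e=[-14,0,18] → .  [on edge]
    (9,5)@(19, 11): e=[-18,0,22] → .  [on edge]
  covered (1 px):
    . . . . X . . . . . .
    . . . . . . . . . . .
    . . . . . . . . . . .
    . . . . . . . . . . .
    . . . . . . . . . . .
    . . . . . . . . . . .

Result: 3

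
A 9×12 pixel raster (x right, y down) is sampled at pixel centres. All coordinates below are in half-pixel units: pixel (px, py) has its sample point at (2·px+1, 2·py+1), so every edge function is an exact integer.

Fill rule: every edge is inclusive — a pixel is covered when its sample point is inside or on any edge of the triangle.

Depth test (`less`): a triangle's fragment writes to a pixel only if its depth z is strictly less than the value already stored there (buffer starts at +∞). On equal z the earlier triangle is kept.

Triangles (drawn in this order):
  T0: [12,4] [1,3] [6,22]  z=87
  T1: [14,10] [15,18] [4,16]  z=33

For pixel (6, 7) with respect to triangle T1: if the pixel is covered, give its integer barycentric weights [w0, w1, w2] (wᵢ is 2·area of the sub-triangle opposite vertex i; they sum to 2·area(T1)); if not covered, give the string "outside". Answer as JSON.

T0:
  2·area = 204  (B↔C swapped to make it positive)
  edge (12, 4)→(6, 22): d=(-6,18) inclusive
  edge (6, 22)→(1, 3): d=(-5,-19) inclusive
  edge (1, 3)→(12, 4): d=(11,1) inclusive
    (6,0)@(13, 1): e=[0,238,-34] → ·  [on edge]
    (0,1)@(1, 3): e=[204,0,0] → █  [on edge]
    (1,1)@(3, 3): e=[168,38,-2] → ·
    (0,2)@(1, 5): e=[192,-10,22] → ·
    (1,2)@(3, 5): e=[156,28,20] → █
    (2,2)@(5, 5): e=[120,66,18] → █
    (3,2)@(7, 5): e=[84,104,16] → █
    (4,2)@(9, 5): e=[48,142,14] → █
    (5,2)@(11, 5): e=[12,180,12] → █
    (6,2)@(13, 5): e=[-24,218,10] → ·
    (1,3)@(3, 7): e=[144,18,42] → █
    (5,3)@(11, 7): e=[0,170,34] → █  [on edge]
    (4,6)@(9, 13): e=[0,102,102] → █  [on edge]
    (3,9)@(7, 19): e=[0,34,170] → █  [on edge]
  covered (26 px):
    · · · · · · · · ·
    █ · · · · · · · ·
    · █ █ █ █ █ · · ·
    · █ █ █ █ █ · · ·
    · █ █ █ █ · · · ·
    · · █ █ █ · · · ·
    · · █ █ █ · · · ·
    · · █ █ · · · · ·
    · · █ █ · · · · ·
    · · · █ · · · · ·
    · · · · · · · · ·
    · · · · · · · · ·
T1:
  2·area = 86
  edge (14, 10)→(15, 18): d=(1,8) inclusive
  edge (15, 18)→(4, 16): d=(-11,-2) inclusive
  edge (4, 16)→(14, 10): d=(10,-6) inclusive
    (6,5)@(13, 11): e=[9,73,4] → █
    (7,5)@(15, 11): e=[-7,77,16] → ·
    (4,6)@(9, 13): e=[43,43,0] → █  [on edge]
    (5,6)@(11, 13): e=[27,47,12] → █
    (7,6)@(15, 13): e=[-5,55,36] → ·
    (3,7)@(7, 15): e=[61,17,8] → █
    (7,7)@(15, 15): e=[-3,33,56] → ·
    (3,8)@(7, 17): e=[63,-5,28] → ·
    (4,8)@(9, 17): e=[47,-1,40] → ·
    (5,8)@(11, 17): e=[31,3,52] → █
    (7,8)@(15, 17): e=[-1,11,76] → ·
    (5,9)@(11, 19): e=[33,-19,72] → ·
  covered (10 px):
    · · · · · · · · ·
    · · · · · · · · ·
    · · · · · · · · ·
    · · · · · · · · ·
    · · · · · · · · ·
    · · · · · · █ · ·
    · · · · █ █ █ · ·
    · · · █ █ █ █ · ·
    · · · · · █ █ · ·
    · · · · · · · · ·
    · · · · · · · · ·
    · · · · · · · · ·

Final: [29,44,13]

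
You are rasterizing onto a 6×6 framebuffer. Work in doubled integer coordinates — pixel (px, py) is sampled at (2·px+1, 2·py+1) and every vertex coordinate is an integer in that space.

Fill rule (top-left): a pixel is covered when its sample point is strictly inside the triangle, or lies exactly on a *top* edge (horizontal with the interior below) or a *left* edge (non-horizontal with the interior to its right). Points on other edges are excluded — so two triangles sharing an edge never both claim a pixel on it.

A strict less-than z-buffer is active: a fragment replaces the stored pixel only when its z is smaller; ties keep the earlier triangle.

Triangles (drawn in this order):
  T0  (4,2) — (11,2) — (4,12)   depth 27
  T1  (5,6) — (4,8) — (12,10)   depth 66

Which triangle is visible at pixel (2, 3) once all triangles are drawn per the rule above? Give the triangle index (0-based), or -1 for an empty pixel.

T0:
  2·area = 70
  edge (4, 2)→(11, 2): d=(7,0) top-left  bias=+0
  edge (11, 2)→(4, 12): d=(-7,10) right/bottom  bias=-1
  edge (4, 12)→(4, 2): d=(0,-10) top-left  bias=+0
    (2,1)@(5, 3): e=[7,53,10] → X
    (3,1)@(7, 3): e=[7,33,30] → X
    (4,1)@(9, 3): e=[7,13,50] → X
    (5,1)@(11, 3): e=[7,-7,70] → .
    (2,2)@(5, 5): e=[21,39,10] → X
    (4,2)@(9, 5): e=[21,-1,50] → .
    (2,3)@(5, 7): e=[35,25,10] → X
    (4,3)@(9, 7): e=[35,-15,50] → .
    (2,4)@(5, 9): e=[49,11,10] → X
    (3,4)@(7, 9): e=[49,-9,30] → .
    (2,5)@(5, 11): e=[63,-3,10] → .
  covered (8 px):
    . . . . . .
    . . X X X .
    . . X X . .
    . . X X . .
    . . X . . .
    . . . . . .
T1:
  2·area = 18  (B↔C swapped to make it positive)
  edge (5, 6)→(12, 10): d=(7,4) right/bottom  bias=-1
  edge (12, 10)→(4, 8): d=(-8,-2) top-left  bias=+0
  edge (4, 8)→(5, 6): d=(1,-2) top-left  bias=+0
    (2,3)@(5, 7): e=[7,10,1] → X
    (3,3)@(7, 7): e=[-1,14,5] → .
    (2,4)@(5, 9): e=[21,-6,3] → .
    (4,4)@(9, 9): e=[5,2,11] → X
    (5,4)@(11, 9): e=[-3,6,15] → .
    (4,5)@(9, 11): e=[19,-14,13] → .
  covered (2 px):
    . . . . . .
    . . . . . .
    . . . . . .
    . . X . . .
    . . . . X .
    . . . . . .

Z-buffer (winner per pixel, '.' = empty):
  . . . . . .
  . . 0 0 0 .
  . . 0 0 . .
  . . 0 0 . .
  . . 0 . 1 .
  . . . . . .

Answer: 0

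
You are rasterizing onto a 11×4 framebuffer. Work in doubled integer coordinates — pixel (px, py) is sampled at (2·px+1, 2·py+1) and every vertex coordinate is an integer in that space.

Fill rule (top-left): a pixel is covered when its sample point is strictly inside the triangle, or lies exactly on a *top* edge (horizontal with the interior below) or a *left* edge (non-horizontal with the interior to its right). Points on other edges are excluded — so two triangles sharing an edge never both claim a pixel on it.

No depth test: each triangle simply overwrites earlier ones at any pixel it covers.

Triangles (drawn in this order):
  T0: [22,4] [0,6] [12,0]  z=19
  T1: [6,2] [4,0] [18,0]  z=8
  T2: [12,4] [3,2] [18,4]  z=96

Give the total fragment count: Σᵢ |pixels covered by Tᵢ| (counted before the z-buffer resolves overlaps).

T0:
  2·area = 108
  edge (22, 4)→(0, 6): d=(-22,2) right/bottom  bias=-1
  edge (0, 6)→(12, 0): d=(12,-6) top-left  bias=+0
  edge (12, 0)→(22, 4): d=(10,4) right/bottom  bias=-1
    (5,0)@(11, 1): e=[88,6,14] → X
    (6,0)@(13, 1): e=[84,18,6] → X
    (7,0)@(15, 1): e=[80,30,-2] → .
    (3,1)@(7, 3): e=[52,6,50] → X
    (4,1)@(9, 3): e=[48,18,42] → X
    (7,1)@(15, 3): e=[36,54,18] → X
    (8,1)@(17, 3): e=[32,66,10] → X
    (9,1)@(19, 3): e=[28,78,2] → X
    (10,1)@(21, 3): e=[24,90,-6] → .
    (1,2)@(3, 5): e=[16,6,86] → X
    (2,2)@(5, 5): e=[12,18,78] → X
    (5,2)@(11, 5): e=[0,54,54] → .  [on edge]
  covered (13 px):
    . . . . . X X . . . .
    . . . X X X X X X X .
    . X X X X . . . . . .
    . . . . . . . . . . .
T1:
  2·area = 28
  edge (6, 2)→(4, 0): d=(-2,-2) top-left  bias=+0
  edge (4, 0)→(18, 0): d=(14,0) top-left  bias=+0
  edge (18, 0)→(6, 2): d=(-12,2) right/bottom  bias=-1
    (2,0)@(5, 1): e=[0,14,14] → X  [on edge]
    (3,0)@(7, 1): e=[4,14,10] → X
    (4,0)@(9, 1): e=[8,14,6] → X
    (5,0)@(11, 1): e=[12,14,2] → X
    (6,0)@(13, 1): e=[16,14,-2] → .
    (2,1)@(5, 3): e=[-4,42,-10] → .
    (3,1)@(7, 3): e=[0,42,-14] → .  [on edge]
    (4,1)@(9, 3): e=[4,42,-18] → .
    (5,1)@(11, 3): e=[8,42,-22] → .
    (4,2)@(9, 5): e=[0,70,-42] → .  [on edge]
    (5,3)@(11, 7): e=[0,98,-70] → .  [on edge]
  covered (4 px):
    . . X X X X . . . . .
    . . . . . . . . . . .
    . . . . . . . . . . .
    . . . . . . . . . . .
T2:
  2·area = 12
  edge (12, 4)→(3, 2): d=(-9,-2) top-left  bias=+0
  edge (3, 2)→(18, 4): d=(15,2) right/bottom  bias=-1
  edge (18, 4)→(12, 4): d=(-6,0) right/bottom  bias=-1
    (4,1)@(9, 3): e=[3,3,6] → X
    (5,1)@(11, 3): e=[7,-1,6] → .
    (4,2)@(9, 5): e=[-15,33,-6] → .
  covered (1 px):
    . . . . . . . . . . .
    . . . . X . . . . . .
    . . . . . . . . . . .
    . . . . . . . . . . .

Result: 18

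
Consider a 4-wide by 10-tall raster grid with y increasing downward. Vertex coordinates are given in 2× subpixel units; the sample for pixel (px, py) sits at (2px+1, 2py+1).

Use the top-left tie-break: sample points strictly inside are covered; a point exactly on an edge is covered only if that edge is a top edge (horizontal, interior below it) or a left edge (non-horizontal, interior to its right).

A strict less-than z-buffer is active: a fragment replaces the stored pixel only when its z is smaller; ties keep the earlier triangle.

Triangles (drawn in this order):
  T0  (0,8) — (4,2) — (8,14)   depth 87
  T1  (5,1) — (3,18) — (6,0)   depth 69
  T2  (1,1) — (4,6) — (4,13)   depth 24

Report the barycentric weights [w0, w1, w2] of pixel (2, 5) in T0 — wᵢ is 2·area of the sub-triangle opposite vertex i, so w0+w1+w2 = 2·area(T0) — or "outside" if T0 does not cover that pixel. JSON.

T0:
  2·area = 72
  edge (0, 8)→(4, 2): d=(4,-6) top-left  bias=+0
  edge (4, 2)→(8, 14): d=(4,12) right/bottom  bias=-1
  edge (8, 14)→(0, 8): d=(-8,-6) top-left  bias=+0
    (1,2)@(3, 5): e=[6,24,42] → █
    (2,2)@(5, 5): e=[18,0,54] → ·  [on edge]
    (0,3)@(1, 7): e=[2,56,14] → █
    (2,3)@(5, 7): e=[26,8,38] → █
    (3,3)@(7, 7): e=[38,-16,50] → ·
    (0,4)@(1, 9): e=[10,64,-2] → ·
    (1,4)@(3, 9): e=[22,40,10] → █
    (3,4)@(7, 9): e=[46,-8,34] → ·
    (1,5)@(3, 11): e=[30,48,-6] → ·
    (2,5)@(5, 11): e=[42,24,6] → █
    (3,5)@(7, 11): e=[54,0,18] → ·  [on edge]
    (2,6)@(5, 13): e=[50,32,-10] → ·
  covered (8 px):
    · · · ·
    · · · ·
    · █ · ·
    █ █ █ ·
    · █ █ ·
    · · █ ·
    · · · █
    · · · ·
    · · · ·
    · · · ·
T1:
  2·area = 15  (B↔C swapped to make it positive)
  edge (5, 1)→(6, 0): d=(1,-1) top-left  bias=+0
  edge (6, 0)→(3, 18): d=(-3,18) right/bottom  bias=-1
  edge (3, 18)→(5, 1): d=(2,-17) top-left  bias=+0
    (2,0)@(5, 1): e=[0,15,0] → █  [on edge]
    (3,0)@(7, 1): e=[2,-21,34] → ·
    (1,1)@(3, 3): e=[0,45,-30] → ·  [on edge]
    (2,1)@(5, 3): e=[2,9,4] → █
    (3,1)@(7, 3): e=[4,-27,38] → ·
    (0,2)@(1, 5): e=[0,75,-60] → ·  [on edge]
    (2,2)@(5, 5): e=[4,3,8] → █
    (3,2)@(7, 5): e=[6,-33,42] → ·
    (2,3)@(5, 7): e=[6,-3,12] → ·
  covered (3 px):
    · · █ ·
    · · █ ·
    · · █ ·
    · · · ·
    · · · ·
    · · · ·
    · · · ·
    · · · ·
    · · · ·
    · · · ·
T2:
  2·area = 21
  edge (1, 1)→(4, 6): d=(3,5) right/bottom  bias=-1
  edge (4, 6)→(4, 13): d=(0,7) right/bottom  bias=-1
  edge (4, 13)→(1, 1): d=(-3,-12) top-left  bias=+0
    (0,0)@(1, 1): e=[0,21,0] → ·  [on edge]
    (1,2)@(3, 5): e=[2,7,12] → █
    (2,2)@(5, 5): e=[-8,-7,36] → ·
    (1,3)@(3, 7): e=[8,7,6] → █
    (2,3)@(5, 7): e=[-2,-7,30] → ·
    (1,4)@(3, 9): e=[14,7,0] → █  [on edge]
    (2,4)@(5, 9): e=[4,-7,24] → ·
    (1,5)@(3, 11): e=[20,7,-6] → ·
    (3,5)@(7, 11): e=[0,-21,42] → ·  [on edge]
    (2,8)@(5, 17): e=[28,-7,0] → ·  [on edge]
  covered (3 px):
    · · · ·
    · · · ·
    · █ · ·
    · █ · ·
    · █ · ·
    · · · ·
    · · · ·
    · · · ·
    · · · ·
    · · · ·

Final: [24,6,42]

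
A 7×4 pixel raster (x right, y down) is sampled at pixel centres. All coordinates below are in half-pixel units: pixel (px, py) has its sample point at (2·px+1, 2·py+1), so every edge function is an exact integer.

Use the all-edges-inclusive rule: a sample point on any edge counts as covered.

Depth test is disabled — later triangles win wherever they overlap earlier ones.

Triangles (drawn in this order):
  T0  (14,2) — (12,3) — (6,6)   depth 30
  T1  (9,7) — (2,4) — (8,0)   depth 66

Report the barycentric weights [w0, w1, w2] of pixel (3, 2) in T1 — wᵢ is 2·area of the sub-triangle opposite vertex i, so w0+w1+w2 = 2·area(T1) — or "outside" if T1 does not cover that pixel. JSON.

T0:
  degenerate (2·area = 0) — covers nothing
T1:
  2·area = 46
  edge (9, 7)→(2, 4): d=(-7,-3) inclusive
  edge (2, 4)→(8, 0): d=(6,-4) inclusive
  edge (8, 0)→(9, 7): d=(1,7) inclusive
    (3,0)@(7, 1): e=[36,2,8] → █
    (4,0)@(9, 1): e=[42,10,-6] → ·
    (2,1)@(5, 3): e=[16,6,24] → █
    (4,1)@(9, 3): e=[28,22,-4] → ·
    (2,2)@(5, 5): e=[2,18,26] → █
    (4,2)@(9, 5): e=[14,34,-2] → ·
    (2,3)@(5, 7): e=[-12,30,28] → ·
    (3,3)@(7, 7): e=[-6,38,14] → ·
    (4,3)@(9, 7): e=[0,46,0] → █  [on edge]
    (5,3)@(11, 7): e=[6,54,-14] → ·
  covered (6 px):
    · · · █ · · ·
    · · █ █ · · ·
    · · █ █ · · ·
    · · · · █ · ·

Final: [26,12,8]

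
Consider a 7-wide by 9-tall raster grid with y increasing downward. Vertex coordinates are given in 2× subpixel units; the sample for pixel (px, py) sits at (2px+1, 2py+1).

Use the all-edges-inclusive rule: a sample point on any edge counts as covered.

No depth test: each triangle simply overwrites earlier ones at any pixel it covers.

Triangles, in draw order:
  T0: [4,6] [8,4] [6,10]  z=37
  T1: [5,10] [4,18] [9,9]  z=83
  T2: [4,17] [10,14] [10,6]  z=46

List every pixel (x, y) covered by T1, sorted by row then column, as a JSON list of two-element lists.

T0:
  2·area = 20
  edge (4, 6)→(8, 4): d=(4,-2) inclusive
  edge (8, 4)→(6, 10): d=(-2,6) inclusive
  edge (6, 10)→(4, 6): d=(-2,-4) inclusive
    (4,0)@(9, 1): e=[-10,0,30] → ·  [on edge]
    (3,2)@(7, 5): e=[2,4,14] → #
    (4,2)@(9, 5): e=[6,-8,22] → ·
    (2,3)@(5, 7): e=[6,12,2] → #
    (3,3)@(7, 7): e=[10,0,10] → #  [on edge]
    (4,3)@(9, 7): e=[14,-12,18] → ·
    (2,4)@(5, 9): e=[14,8,-2] → ·
    (3,4)@(7, 9): e=[18,-4,6] → ·
    (2,6)@(5, 13): e=[30,0,-10] → ·  [on edge]
  covered (3 px):
    · · · · · · ·
    · · · · · · ·
    · · · # · · ·
    · · # # · · ·
    · · · · · · ·
    · · · · · · ·
    · · · · · · ·
    · · · · · · ·
    · · · · · · ·
T1:
  2·area = 31  (B↔C swapped to make it positive)
  edge (5, 10)→(9, 9): d=(4,-1) inclusive
  edge (9, 9)→(4, 18): d=(-5,9) inclusive
  edge (4, 18)→(5, 10): d=(1,-8) inclusive
    (4,4)@(9, 9): e=[0,0,31] → #  [on edge]
    (5,4)@(11, 9): e=[2,-18,47] → ·
    (0,5)@(1, 11): e=[0,62,-31] → ·  [on edge]
    (2,5)@(5, 11): e=[4,26,1] → #
    (3,5)@(7, 11): e=[6,8,17] → #
    (4,5)@(9, 11): e=[8,-10,33] → ·
    (2,6)@(5, 13): e=[12,16,3] → #
    (3,6)@(7, 13): e=[14,-2,19] → ·
    (2,7)@(5, 15): e=[20,6,5] → #
    (3,7)@(7, 15): e=[22,-12,21] → ·
    (2,8)@(5, 17): e=[28,-4,7] → ·
  covered (5 px):
    · · · · · · ·
    · · · · · · ·
    · · · · · · ·
    · · · · · · ·
    · · · · # · ·
    · · # # · · ·
    · · # · · · ·
    · · # · · · ·
    · · · · · · ·
T2:
  2·area = 48  (B↔C swapped to make it positive)
  edge (4, 17)→(10, 6): d=(6,-11) inclusive
  edge (10, 6)→(10, 14): d=(0,8) inclusive
  edge (10, 14)→(4, 17): d=(-6,3) inclusive
    (4,4)@(9, 9): e=[7,8,33] → #
    (5,4)@(11, 9): e=[29,-8,27] → ·
    (4,5)@(9, 11): e=[19,8,21] → #
    (5,5)@(11, 11): e=[41,-8,15] → ·
    (3,6)@(7, 13): e=[9,24,15] → #
    (5,6)@(11, 13): e=[53,-8,3] → ·
    (3,7)@(7, 15): e=[21,24,3] → #
    (4,7)@(9, 15): e=[43,8,-3] → ·
    (3,8)@(7, 17): e=[33,24,-9] → ·
  covered (5 px):
    · · · · · · ·
    · · · · · · ·
    · · · · · · ·
    · · · · · · ·
    · · · · # · ·
    · · · · # · ·
    · · · # # · ·
    · · · # · · ·
    · · · · · · ·

Result: [[4,4],[2,5],[3,5],[2,6],[2,7]]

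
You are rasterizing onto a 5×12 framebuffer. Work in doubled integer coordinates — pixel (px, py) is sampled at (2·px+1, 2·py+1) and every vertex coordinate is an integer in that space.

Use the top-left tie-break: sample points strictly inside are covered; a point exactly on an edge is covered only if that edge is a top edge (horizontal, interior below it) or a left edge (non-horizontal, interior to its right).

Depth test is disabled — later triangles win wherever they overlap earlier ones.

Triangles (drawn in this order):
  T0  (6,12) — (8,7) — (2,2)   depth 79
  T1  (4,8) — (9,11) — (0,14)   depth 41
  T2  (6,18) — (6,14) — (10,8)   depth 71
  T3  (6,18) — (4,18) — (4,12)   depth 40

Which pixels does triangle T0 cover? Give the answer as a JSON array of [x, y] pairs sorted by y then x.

T0:
  2·area = 40  (B↔C swapped to make it positive)
  edge (6, 12)→(2, 2): d=(-4,-10) top-left  bias=+0
  edge (2, 2)→(8, 7): d=(6,5) right/bottom  bias=-1
  edge (8, 7)→(6, 12): d=(-2,5) right/bottom  bias=-1
    (1,1)@(3, 3): e=[6,1,33] → #
    (2,1)@(5, 3): e=[26,-9,23] → ·
    (1,2)@(3, 5): e=[-2,13,29] → ·
    (2,2)@(5, 5): e=[18,3,19] → #
    (3,2)@(7, 5): e=[38,-7,9] → ·
    (2,3)@(5, 7): e=[10,15,15] → #
    (3,3)@(7, 7): e=[30,5,5] → #
    (4,3)@(9, 7): e=[50,-5,-5] → ·
    (2,4)@(5, 9): e=[2,27,11] → #
    (4,4)@(9, 9): e=[42,7,-9] → ·
    (2,5)@(5, 11): e=[-6,39,7] → ·
    (3,5)@(7, 11): e=[14,29,-3] → ·
  covered (6 px):
    · · · · ·
    · # · · ·
    · · # · ·
    · · # # ·
    · · # # ·
    · · · · ·
    · · · · ·
    · · · · ·
    · · · · ·
    · · · · ·
    · · · · ·
    · · · · ·
T1:
  2·area = 42
  edge (4, 8)→(9, 11): d=(5,3) right/bottom  bias=-1
  edge (9, 11)→(0, 14): d=(-9,3) right/bottom  bias=-1
  edge (0, 14)→(4, 8): d=(4,-6) top-left  bias=+0
    (2,4)@(5, 9): e=[2,30,10] → #
    (3,4)@(7, 9): e=[-4,24,22] → ·
    (1,5)@(3, 11): e=[18,18,6] → #
    (3,5)@(7, 11): e=[6,6,30] → #
    (4,5)@(9, 11): e=[0,0,42] → ·  [on edge]
    (0,6)@(1, 13): e=[34,6,2] → #
    (1,6)@(3, 13): e=[28,0,14] → ·  [on edge]
    (2,6)@(5, 13): e=[22,-6,26] → ·
    (3,6)@(7, 13): e=[16,-12,38] → ·
    (0,7)@(1, 15): e=[44,-12,10] → ·
  covered (5 px):
    · · · · ·
    · · · · ·
    · · · · ·
    · · · · ·
    · · # · ·
    · # # # ·
    # · · · ·
    · · · · ·
    · · · · ·
    · · · · ·
    · · · · ·
    · · · · ·
T2:
  2·area = 16
  edge (6, 18)→(6, 14): d=(0,-4) top-left  bias=+0
  edge (6, 14)→(10, 8): d=(4,-6) top-left  bias=+0
  edge (10, 8)→(6, 18): d=(-4,10) right/bottom  bias=-1
    (3,6)@(7, 13): e=[4,2,10] → #
    (4,6)@(9, 13): e=[12,14,-10] → ·
    (3,7)@(7, 15): e=[4,10,2] → #
    (4,7)@(9, 15): e=[12,22,-18] → ·
    (3,8)@(7, 17): e=[4,18,-6] → ·
  covered (2 px):
    · · · · ·
    · · · · ·
    · · · · ·
    · · · · ·
    · · · · ·
    · · · · ·
    · · · # ·
    · · · # ·
    · · · · ·
    · · · · ·
    · · · · ·
    · · · · ·
T3:
  2·area = 12
  edge (6, 18)→(4, 18): d=(-2,0) right/bottom  bias=-1
  edge (4, 18)→(4, 12): d=(0,-6) top-left  bias=+0
  edge (4, 12)→(6, 18): d=(2,6) right/bottom  bias=-1
    (0,1)@(1, 3): e=[30,-18,0] → ·  [on edge]
    (1,4)@(3, 9): e=[18,-6,0] → ·  [on edge]
    (2,7)@(5, 15): e=[6,6,0] → ·  [on edge]
    (2,8)@(5, 17): e=[2,6,4] → #
    (3,8)@(7, 17): e=[2,18,-8] → ·
    (2,9)@(5, 19): e=[-2,6,8] → ·
    (3,10)@(7, 21): e=[-6,18,0] → ·  [on edge]
  covered (1 px):
    · · · · ·
    · · · · ·
    · · · · ·
    · · · · ·
    · · · · ·
    · · · · ·
    · · · · ·
    · · · · ·
    · · # · ·
    · · · · ·
    · · · · ·
    · · · · ·

Final: [[1,1],[2,2],[2,3],[3,3],[2,4],[3,4]]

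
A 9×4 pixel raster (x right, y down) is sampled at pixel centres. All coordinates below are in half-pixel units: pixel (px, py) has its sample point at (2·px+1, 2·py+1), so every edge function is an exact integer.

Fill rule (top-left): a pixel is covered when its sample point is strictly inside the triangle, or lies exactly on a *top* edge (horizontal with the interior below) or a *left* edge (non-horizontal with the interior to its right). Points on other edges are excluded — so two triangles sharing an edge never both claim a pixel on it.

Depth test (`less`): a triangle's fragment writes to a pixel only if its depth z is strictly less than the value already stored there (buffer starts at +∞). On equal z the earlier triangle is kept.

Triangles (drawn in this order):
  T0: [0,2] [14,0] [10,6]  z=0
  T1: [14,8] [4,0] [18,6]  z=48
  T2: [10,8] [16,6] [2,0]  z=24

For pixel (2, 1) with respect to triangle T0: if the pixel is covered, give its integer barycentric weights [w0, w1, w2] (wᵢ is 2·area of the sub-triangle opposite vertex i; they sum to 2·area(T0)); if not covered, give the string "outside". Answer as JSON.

T0:
  2·area = 76
  edge (0, 2)→(14, 0): d=(14,-2) top-left  bias=+0
  edge (14, 0)→(10, 6): d=(-4,6) right/bottom  bias=-1
  edge (10, 6)→(0, 2): d=(-10,-4) top-left  bias=+0
    (3,0)@(7, 1): e=[0,38,38] → X  [on edge]
    (4,0)@(9, 1): e=[4,26,46] → X
    (5,0)@(11, 1): e=[8,14,54] → X
    (6,0)@(13, 1): e=[12,2,62] → X
    (7,0)@(15, 1): e=[16,-10,70] → .
    (1,1)@(3, 3): e=[20,54,2] → X
    (2,1)@(5, 3): e=[24,42,10] → X
    (6,1)@(13, 3): e=[40,-6,42] → .
    (1,2)@(3, 5): e=[48,46,-18] → .
    (2,2)@(5, 5): e=[52,34,-10] → .
    (3,2)@(7, 5): e=[56,22,-2] → .
    (4,2)@(9, 5): e=[60,10,6] → X
  covered (10 px):
    . . . X X X X . .
    . X X X X X . . .
    . . . . X . . . .
    . . . . . . . . .
T1:
  2·area = 52
  edge (14, 8)→(4, 0): d=(-10,-8) top-left  bias=+0
  edge (4, 0)→(18, 6): d=(14,6) right/bottom  bias=-1
  edge (18, 6)→(14, 8): d=(-4,2) right/bottom  bias=-1
    (4,1)@(9, 3): e=[10,12,30] → X
    (5,1)@(11, 3): e=[26,0,26] → .  [on edge]
    (4,2)@(9, 5): e=[-10,40,22] → .
    (5,2)@(11, 5): e=[6,28,18] → X
    (6,2)@(13, 5): e=[22,16,14] → X
    (7,2)@(15, 5): e=[38,4,10] → X
    (8,2)@(17, 5): e=[54,-8,6] → .
    (5,3)@(11, 7): e=[-14,56,10] → .
    (6,3)@(13, 7): e=[2,44,6] → X
    (8,3)@(17, 7): e=[34,20,-2] → .
  covered (6 px):
    . . . . . . . . .
    . . . . X . . . .
    . . . . . X X X .
    . . . . . . X X .
T2:
  2·area = 64  (B↔C swapped to make it positive)
  edge (10, 8)→(2, 0): d=(-8,-8) top-left  bias=+0
  edge (2, 0)→(16, 6): d=(14,6) right/bottom  bias=-1
  edge (16, 6)→(10, 8): d=(-6,2) right/bottom  bias=-1
    (1,0)@(3, 1): e=[0,8,56] → X  [on edge]
    (2,0)@(5, 1): e=[16,-4,52] → .
    (1,1)@(3, 3): e=[-16,36,44] → .
    (2,1)@(5, 3): e=[0,24,40] → X  [on edge]
    (3,1)@(7, 3): e=[16,12,36] → X
    (4,1)@(9, 3): e=[32,0,32] → .  [on edge]
    (2,2)@(5, 5): e=[-16,52,28] → .
    (3,2)@(7, 5): e=[0,40,24] → X  [on edge]
    (4,2)@(9, 5): e=[16,28,20] → X
    (5,2)@(11, 5): e=[32,16,16] → X
    (6,2)@(13, 5): e=[48,4,12] → X
    (7,2)@(15, 5): e=[64,-8,8] → .
    (4,3)@(9, 7): e=[0,56,8] → X  [on edge]
    (6,3)@(13, 7): e=[32,32,0] → .  [on edge]
  covered (9 px):
    . X . . . . . . .
    . . X X . . . . .
    . . . X X X X . .
    . . . . X X . . .

Result: [42,10,24]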